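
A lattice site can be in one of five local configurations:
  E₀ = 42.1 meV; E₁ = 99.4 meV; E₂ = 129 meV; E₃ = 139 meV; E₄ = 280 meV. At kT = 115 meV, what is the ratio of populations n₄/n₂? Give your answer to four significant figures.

0.2690

n₄/n₂ = exp[−(E₄−E₂)/kT] = exp(−(151 meV)/(115 meV)) = exp(-1.31304) = 0.2690.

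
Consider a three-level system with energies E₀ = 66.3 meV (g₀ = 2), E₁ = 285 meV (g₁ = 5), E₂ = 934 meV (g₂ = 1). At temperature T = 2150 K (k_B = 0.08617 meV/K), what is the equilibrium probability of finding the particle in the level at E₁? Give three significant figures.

0.433

k_BT = 0.08617 × 2150 K = 185.27 meV.
Eᵢ/kT = 0.35786, 1.5383, 5.0413.
Z = Σ gᵢe^(−Eᵢ/kT) = 2·e^(−0.35786) + 5·e^(−1.5383) + 1·e^(−5.0413) = 1.3983 + 1.0737 + 0.0064653 = 2.4785.
P₁ = g₁ e^(−E₁/kT) / Z = 1.0737/2.4785 = 0.433.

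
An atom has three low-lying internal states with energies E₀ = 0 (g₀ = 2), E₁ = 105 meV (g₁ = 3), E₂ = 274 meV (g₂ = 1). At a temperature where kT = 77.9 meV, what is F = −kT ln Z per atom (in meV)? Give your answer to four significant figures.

-80.46 meV

Eᵢ/kT = 0, 1.34788, 3.51733.
Z = Σ gᵢe^(−Eᵢ/kT) = 2·e^(−0) + 3·e^(−1.34788) + 1·e^(−3.51733) = 2.00000 + 0.779371 + 0.0296786 = 2.80905.
F = −kT ln Z = −77.9 × ln(2.80905) = −77.9 × 1.03285 = -80.46 meV.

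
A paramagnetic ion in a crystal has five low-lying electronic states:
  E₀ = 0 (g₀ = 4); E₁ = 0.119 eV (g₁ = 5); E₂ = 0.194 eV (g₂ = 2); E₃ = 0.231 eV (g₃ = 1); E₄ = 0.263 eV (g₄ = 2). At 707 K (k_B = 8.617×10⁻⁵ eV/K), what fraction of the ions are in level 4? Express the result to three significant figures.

k_BT = 8.617×10⁻⁵ × 707 K = 0.060922 eV.
Eᵢ/kT = 0, 1.9533, 3.1844, 3.7917, 4.3170.
Z = Σ gᵢe^(−Eᵢ/kT) = 4·e^(−0) + 5·e^(−1.9533) + 2·e^(−3.1844) + 1·e^(−3.7917) + 2·e^(−4.3170) = 4.0000 + 0.70903 + 0.082806 + 0.022557 + 0.026680 = 4.8411.
P₄ = g₄ e^(−E₄/kT) / Z = 0.026680/4.8411 = 0.00551.

0.00551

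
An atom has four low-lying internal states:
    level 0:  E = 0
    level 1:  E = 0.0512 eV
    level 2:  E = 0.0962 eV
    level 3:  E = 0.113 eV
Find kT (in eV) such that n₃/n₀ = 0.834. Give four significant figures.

0.6225 eV

n₃/n₀ = exp[−(E₃−E₀)/kT] = 0.834.
⇒ (E₃−E₀)/kT = ln(1/0.834) = ln(1.19904) = 0.181521.
kT = 0.113 eV / 0.181521 = 0.6225 eV.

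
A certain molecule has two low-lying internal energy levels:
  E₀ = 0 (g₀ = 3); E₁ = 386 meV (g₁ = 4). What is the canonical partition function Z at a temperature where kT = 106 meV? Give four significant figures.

Eᵢ/kT = 0, 3.64151.
Z = Σ gᵢe^(−Eᵢ/kT) = 3·e^(−0) + 4·e^(−3.64151) = 3.00000 + 0.104851 = 3.10485.

Z = 3.105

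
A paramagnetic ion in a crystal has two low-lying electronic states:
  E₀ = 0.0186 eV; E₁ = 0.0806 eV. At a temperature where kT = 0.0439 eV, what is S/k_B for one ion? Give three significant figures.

0.495

Eᵢ/kT = 0.42369, 1.8360.
Z = Σ e^(−Eᵢ/kT) = e^(−0.42369) + e^(−1.8360) = 0.65463 + 0.15945 = 0.81408.
⟨E⟩ = Σ EᵢPᵢ = 0.030744 eV.
S/k_B = ln Z + ⟨E⟩/kT = ln(0.81408) + 0.030744/0.0439 = -0.20570 + 0.70032 = 0.495.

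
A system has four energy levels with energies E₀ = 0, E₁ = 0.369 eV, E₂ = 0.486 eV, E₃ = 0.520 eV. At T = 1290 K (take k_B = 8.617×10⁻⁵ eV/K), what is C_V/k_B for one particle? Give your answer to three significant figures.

k_BT = 8.617×10⁻⁵ × 1290 K = 0.11116 eV.
Eᵢ/kT = 0, 3.3195, 4.3721, 4.6779.
Z = Σ e^(−Eᵢ/kT) = e^(−0) + e^(−3.3195) + e^(−4.3721) + e^(−4.6779) = 1.0000 + 0.036171 + 0.012625 + 0.0092985 = 1.0581.
⟨E⟩ = 0.022983 eV, ⟨E²⟩ = 0.0098491 eV².
C_V/k_B = (⟨E²⟩ − ⟨E⟩²)/(kT)² = (0.0098491 − 0.00052822)/0.012357 = 0.754.

0.754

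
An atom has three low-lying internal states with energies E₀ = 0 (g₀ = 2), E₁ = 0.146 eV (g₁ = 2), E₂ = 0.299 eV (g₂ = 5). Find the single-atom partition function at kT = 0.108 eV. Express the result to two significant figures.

Z = 2.8

Eᵢ/kT = 0, 1.352, 2.769.
Z = Σ gᵢe^(−Eᵢ/kT) = 2·e^(−0) + 2·e^(−1.352) + 5·e^(−2.769) = 2.000 + 0.5174 + 0.3136 = 2.831.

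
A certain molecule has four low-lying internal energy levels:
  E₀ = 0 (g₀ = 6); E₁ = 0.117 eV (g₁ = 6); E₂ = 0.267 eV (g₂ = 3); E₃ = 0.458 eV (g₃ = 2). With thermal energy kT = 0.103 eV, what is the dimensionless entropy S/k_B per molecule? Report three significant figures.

2.45

Eᵢ/kT = 0, 1.1359, 2.5922, 4.4466.
Z = Σ gᵢe^(−Eᵢ/kT) = 6·e^(−0) + 6·e^(−1.1359) + 3·e^(−2.5922) + 2·e^(−4.4466) = 6.0000 + 1.9268 + 0.22457 + 0.023437 = 8.1748.
⟨E⟩ = Σ EᵢPᵢ = 0.036225 eV.
S/k_B = ln Z + ⟨E⟩/kT = ln(8.1748) + 0.036225/0.103 = 2.1011 + 0.35170 = 2.45.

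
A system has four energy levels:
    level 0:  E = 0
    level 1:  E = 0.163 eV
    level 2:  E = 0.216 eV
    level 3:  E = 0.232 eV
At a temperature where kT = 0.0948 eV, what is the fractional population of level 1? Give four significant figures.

Eᵢ/kT = 0, 1.71941, 2.27848, 2.44726.
Z = Σ e^(−Eᵢ/kT) = e^(−0) + e^(−1.71941) + e^(−2.27848) + e^(−2.44726) = 1.00000 + 0.179172 + 0.102440 + 0.0865304 = 1.36814.
P₁ = e^(−E₁/kT) / Z = 0.179172/1.36814 = 0.1310.

0.1310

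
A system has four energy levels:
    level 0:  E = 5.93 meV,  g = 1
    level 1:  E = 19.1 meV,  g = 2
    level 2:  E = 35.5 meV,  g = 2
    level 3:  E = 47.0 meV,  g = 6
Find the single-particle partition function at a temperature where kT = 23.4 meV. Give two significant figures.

Z = 2.9

Eᵢ/kT = 0.2534, 0.8162, 1.517, 2.009.
Z = Σ gᵢe^(−Eᵢ/kT) = 1·e^(−0.2534) + 2·e^(−0.8162) + 2·e^(−1.517) + 6·e^(−2.009) = 0.7762 + 0.8842 + 0.4387 + 0.8047 = 2.904.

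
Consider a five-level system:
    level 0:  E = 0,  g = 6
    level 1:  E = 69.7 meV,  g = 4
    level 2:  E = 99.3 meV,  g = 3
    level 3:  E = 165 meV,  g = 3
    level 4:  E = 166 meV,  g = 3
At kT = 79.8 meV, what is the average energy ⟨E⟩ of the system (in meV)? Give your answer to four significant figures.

35.21 meV

Eᵢ/kT = 0, 0.873434, 1.24436, 2.06767, 2.08020.
Z = Σ gᵢe^(−Eᵢ/kT) = 6·e^(−0) + 4·e^(−0.873434) + 3·e^(−1.24436) + 3·e^(−2.06767) + 3·e^(−2.08020) = 6.00000 + 1.67006 + 0.864376 + 0.379440 + 0.374716 = 9.28859.
⟨E⟩ = Σ Eᵢ gᵢe^(−Eᵢ/kT) / Z = (0·6.00000 + 69.7·1.67006 + 99.3·0.864376 + 165·0.379440 + 166·0.374716) / 9.28859 = 35.21 meV.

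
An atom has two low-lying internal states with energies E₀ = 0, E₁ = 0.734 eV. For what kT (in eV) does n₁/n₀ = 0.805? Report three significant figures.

n₁/n₀ = exp[−(E₁−E₀)/kT] = 0.805.
⇒ (E₁−E₀)/kT = ln(1/0.805) = ln(1.2422) = 0.21688.
kT = 0.734 eV / 0.21688 = 3.38 eV.

3.38 eV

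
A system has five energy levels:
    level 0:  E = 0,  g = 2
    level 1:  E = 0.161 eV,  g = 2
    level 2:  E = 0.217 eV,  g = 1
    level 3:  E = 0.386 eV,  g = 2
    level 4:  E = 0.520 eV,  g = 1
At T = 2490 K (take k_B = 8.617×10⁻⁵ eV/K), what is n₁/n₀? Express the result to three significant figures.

0.472

k_BT = 8.617×10⁻⁵ × 2490 K = 0.21456 eV.
n₁/n₀ = (g₁/g₀) exp[−(E₁−E₀)/kT] = (2/2) × exp(−(0.161 eV)/(0.21456 eV)) = (2/2) × exp(-0.75037) = 0.472.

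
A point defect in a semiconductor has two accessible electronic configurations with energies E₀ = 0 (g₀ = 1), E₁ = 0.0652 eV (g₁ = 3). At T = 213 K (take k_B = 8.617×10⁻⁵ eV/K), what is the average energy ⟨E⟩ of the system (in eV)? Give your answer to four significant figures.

0.005162 eV

k_BT = 8.617×10⁻⁵ × 213 K = 0.0183542 eV.
Eᵢ/kT = 0, 3.55232.
Z = Σ gᵢe^(−Eᵢ/kT) = 1·e^(−0) + 3·e^(−3.55232) = 1.00000 + 0.0859742 = 1.08597.
⟨E⟩ = Σ Eᵢ gᵢe^(−Eᵢ/kT) / Z = (0·1.00000 + 0.0652·0.0859742) / 1.08597 = 0.005162 eV.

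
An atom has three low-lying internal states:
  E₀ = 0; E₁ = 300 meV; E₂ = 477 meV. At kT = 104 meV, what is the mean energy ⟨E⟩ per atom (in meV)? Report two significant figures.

Eᵢ/kT = 0, 2.885, 4.587.
Z = Σ e^(−Eᵢ/kT) = e^(−0) + e^(−2.885) + e^(−4.587) = 1.000 + 0.05585 + 0.01018 = 1.066.
⟨E⟩ = Σ Eᵢ e^(−Eᵢ/kT) / Z = (0·1.000 + 300·0.05585 + 477·0.01018) / 1.066 = 20 meV.

20 meV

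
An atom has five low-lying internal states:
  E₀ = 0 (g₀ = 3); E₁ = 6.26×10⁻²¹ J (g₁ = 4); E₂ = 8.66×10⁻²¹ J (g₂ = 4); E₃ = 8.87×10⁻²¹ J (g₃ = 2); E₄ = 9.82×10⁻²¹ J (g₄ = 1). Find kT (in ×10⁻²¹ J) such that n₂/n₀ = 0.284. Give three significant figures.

n₂/n₀ = (g₂/g₀) exp[−(E₂−E₀)/kT] = 0.284.
⇒ (E₂−E₀)/kT = ln((4/3)/0.284) = ln(4.6948) = 1.5465.
kT = 8.66 ×10⁻²¹ J / 1.5465 = 5.60 ×10⁻²¹ J.

5.60 ×10⁻²¹ J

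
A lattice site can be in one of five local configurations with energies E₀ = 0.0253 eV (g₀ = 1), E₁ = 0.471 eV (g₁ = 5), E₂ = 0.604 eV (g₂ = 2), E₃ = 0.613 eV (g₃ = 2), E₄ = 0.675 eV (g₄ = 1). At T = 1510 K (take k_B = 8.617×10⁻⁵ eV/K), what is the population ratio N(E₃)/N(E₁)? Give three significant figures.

0.134

k_BT = 8.617×10⁻⁵ × 1510 K = 0.13012 eV.
n₃/n₁ = (g₃/g₁) exp[−(E₃−E₁)/kT] = (2/5) × exp(−(0.142 eV)/(0.13012 eV)) = (2/5) × exp(-1.0913) = 0.134.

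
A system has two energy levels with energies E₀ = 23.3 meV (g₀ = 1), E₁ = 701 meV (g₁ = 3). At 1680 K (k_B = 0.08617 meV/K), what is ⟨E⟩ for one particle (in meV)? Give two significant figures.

k_BT = 0.08617 × 1680 K = 144.8 meV.
Eᵢ/kT = 0.1609, 4.841.
Z = Σ gᵢe^(−Eᵢ/kT) = 1·e^(−0.1609) + 3·e^(−4.841) = 0.8514 + 0.02370 = 0.8751.
⟨E⟩ = Σ Eᵢ gᵢe^(−Eᵢ/kT) / Z = (23.3·0.8514 + 701·0.02370) / 0.8751 = 42 meV.

42 meV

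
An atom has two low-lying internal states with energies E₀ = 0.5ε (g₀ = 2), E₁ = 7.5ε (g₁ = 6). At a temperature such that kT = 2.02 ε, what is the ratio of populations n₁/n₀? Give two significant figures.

0.094

n₁/n₀ = (g₁/g₀) exp[−(E₁−E₀)/kT] = (6/2) × exp(−(7.0ε)/(2.02ε)) = (6/2) × exp(-3.465) = 0.094.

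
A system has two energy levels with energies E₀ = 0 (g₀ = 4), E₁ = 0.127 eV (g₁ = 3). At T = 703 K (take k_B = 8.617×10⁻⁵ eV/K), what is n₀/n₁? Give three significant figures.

k_BT = 8.617×10⁻⁵ × 703 K = 0.060578 eV.
n₀/n₁ = (g₀/g₁) exp[−(E₀−E₁)/kT] = (4/3) × exp(−(-0.127 eV)/(0.060578 eV)) = (4/3) × exp(2.0965) = 10.9.

10.9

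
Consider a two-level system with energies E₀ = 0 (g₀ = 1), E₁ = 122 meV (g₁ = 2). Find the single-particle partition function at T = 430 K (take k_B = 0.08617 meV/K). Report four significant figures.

k_BT = 0.08617 × 430 K = 37.0531 meV.
Eᵢ/kT = 0, 3.29257.
Z = Σ gᵢe^(−Eᵢ/kT) = 1·e^(−0) + 2·e^(−3.29257) = 1.00000 + 0.0743165 = 1.07432.

Z = 1.074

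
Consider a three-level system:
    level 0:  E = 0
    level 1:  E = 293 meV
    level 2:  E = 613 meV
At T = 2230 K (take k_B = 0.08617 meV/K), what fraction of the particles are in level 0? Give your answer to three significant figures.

0.794

k_BT = 0.08617 × 2230 K = 192.16 meV.
Eᵢ/kT = 0, 1.5248, 3.1900.
Z = Σ e^(−Eᵢ/kT) = e^(−0) + e^(−1.5248) + e^(−3.1900) = 1.0000 + 0.21766 + 0.041172 = 1.2588.
P₀ = e^(−E₀/kT) / Z = 1.0000/1.2588 = 0.794.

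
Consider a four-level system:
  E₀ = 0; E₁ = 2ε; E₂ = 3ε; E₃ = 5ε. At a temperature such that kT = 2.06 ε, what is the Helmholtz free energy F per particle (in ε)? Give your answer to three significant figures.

-1.09 ε

Eᵢ/kT = 0, 0.97087, 1.4563, 2.4272.
Z = Σ e^(−Eᵢ/kT) = e^(−0) + e^(−0.97087) + e^(−1.4563) + e^(−2.4272) = 1.0000 + 0.37875 + 0.23310 + 0.088284 = 1.7001.
F = −kT ln Z = −2.06 × ln(1.7001) = −2.06 × 0.53069 = -1.09 ε.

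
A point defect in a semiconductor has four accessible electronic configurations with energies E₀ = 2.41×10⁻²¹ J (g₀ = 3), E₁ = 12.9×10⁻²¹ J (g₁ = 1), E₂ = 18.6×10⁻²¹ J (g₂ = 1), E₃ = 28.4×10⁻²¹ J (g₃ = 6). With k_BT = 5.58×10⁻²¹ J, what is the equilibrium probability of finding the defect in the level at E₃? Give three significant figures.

0.0174

Eᵢ/kT = 0.43190, 2.3118, 3.3333, 5.0896.
Z = Σ gᵢe^(−Eᵢ/kT) = 3·e^(−0.43190) + 1·e^(−2.3118) + 1·e^(−3.3333) + 6·e^(−5.0896) = 1.9478 + 0.099083 + 0.035675 + 0.036963 = 2.1195.
P₃ = g₃ e^(−E₃/kT) / Z = 0.036963/2.1195 = 0.0174.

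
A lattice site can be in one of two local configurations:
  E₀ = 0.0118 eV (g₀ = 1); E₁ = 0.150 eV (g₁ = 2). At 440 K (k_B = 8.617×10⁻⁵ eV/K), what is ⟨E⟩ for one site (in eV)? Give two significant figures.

k_BT = 8.617×10⁻⁵ × 440 K = 0.03791 eV.
Eᵢ/kT = 0.3113, 3.957.
Z = Σ gᵢe^(−Eᵢ/kT) = 1·e^(−0.3113) + 2·e^(−3.957) = 0.7325 + 0.03824 = 0.7707.
⟨E⟩ = Σ Eᵢ gᵢe^(−Eᵢ/kT) / Z = (0.0118·0.7325 + 0.150·0.03824) / 0.7707 = 0.019 eV.

0.019 eV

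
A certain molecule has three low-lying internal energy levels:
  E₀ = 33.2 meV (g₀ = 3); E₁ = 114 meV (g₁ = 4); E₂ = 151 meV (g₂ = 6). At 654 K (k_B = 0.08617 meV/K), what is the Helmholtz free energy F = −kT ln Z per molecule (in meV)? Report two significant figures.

-54 meV

k_BT = 0.08617 × 654 K = 56.36 meV.
Eᵢ/kT = 0.5891, 2.023, 2.679.
Z = Σ gᵢe^(−Eᵢ/kT) = 3·e^(−0.5891) + 4·e^(−2.023) + 6·e^(−2.679) = 1.664 + 0.5290 + 0.4118 = 2.605.
F = −kT ln Z = −56.36 × ln(2.605) = −56.36 × 0.9574 = -54 meV.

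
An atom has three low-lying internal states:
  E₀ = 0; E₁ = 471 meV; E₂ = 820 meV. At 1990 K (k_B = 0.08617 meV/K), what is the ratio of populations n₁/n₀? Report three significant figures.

0.0641

k_BT = 0.08617 × 1990 K = 171.48 meV.
n₁/n₀ = exp[−(E₁−E₀)/kT] = exp(−(471 meV)/(171.48 meV)) = exp(-2.7467) = 0.0641.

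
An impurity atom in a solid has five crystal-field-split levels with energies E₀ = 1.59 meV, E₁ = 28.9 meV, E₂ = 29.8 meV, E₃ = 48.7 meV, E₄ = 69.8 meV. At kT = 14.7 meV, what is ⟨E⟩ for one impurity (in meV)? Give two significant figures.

9.7 meV

Eᵢ/kT = 0.1082, 1.966, 2.027, 3.313, 4.748.
Z = Σ e^(−Eᵢ/kT) = e^(−0.1082) + e^(−1.966) + e^(−2.027) + e^(−3.313) + e^(−4.748) = 0.8974 + 0.1400 + 0.1317 + 0.03641 + 0.008669 = 1.214.
⟨E⟩ = Σ Eᵢ e^(−Eᵢ/kT) / Z = (1.59·0.8974 + 28.9·0.1400 + 29.8·0.1317 + 48.7·0.03641 + 69.8·0.008669) / 1.214 = 9.7 meV.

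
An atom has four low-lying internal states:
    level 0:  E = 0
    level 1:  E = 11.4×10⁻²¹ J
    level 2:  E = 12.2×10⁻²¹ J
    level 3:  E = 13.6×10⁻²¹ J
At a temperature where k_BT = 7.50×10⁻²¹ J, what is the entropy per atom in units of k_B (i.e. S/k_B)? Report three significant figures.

Eᵢ/kT = 0, 1.5200, 1.6267, 1.8133.
Z = Σ e^(−Eᵢ/kT) = e^(−0) + e^(−1.5200) + e^(−1.6267) + e^(−1.8133) = 1.0000 + 0.21871 + 0.19658 + 0.16311 = 1.5784.
⟨E⟩ = Σ EᵢPᵢ = 4.5045 ×10⁻²¹ J.
S/k_B = ln Z + ⟨E⟩/kT = ln(1.5784) + 4.5045/7.50 = 0.45641 + 0.60060 = 1.06.

1.06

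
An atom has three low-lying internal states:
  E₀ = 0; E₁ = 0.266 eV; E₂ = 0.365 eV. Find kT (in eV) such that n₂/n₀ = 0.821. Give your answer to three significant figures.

1.85 eV

n₂/n₀ = exp[−(E₂−E₀)/kT] = 0.821.
⇒ (E₂−E₀)/kT = ln(1/0.821) = ln(1.2180) = 0.19721.
kT = 0.365 eV / 0.19721 = 1.85 eV.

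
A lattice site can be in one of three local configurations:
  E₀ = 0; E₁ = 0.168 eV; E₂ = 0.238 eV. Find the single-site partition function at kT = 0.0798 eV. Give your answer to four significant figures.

Eᵢ/kT = 0, 2.10526, 2.98246.
Z = Σ e^(−Eᵢ/kT) = e^(−0) + e^(−2.10526) + e^(−2.98246) = 1.00000 + 0.121814 + 0.0506680 = 1.17248.

Z = 1.172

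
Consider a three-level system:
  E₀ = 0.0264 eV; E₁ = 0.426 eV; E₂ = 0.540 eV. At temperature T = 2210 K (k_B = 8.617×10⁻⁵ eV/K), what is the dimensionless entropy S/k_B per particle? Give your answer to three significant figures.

k_BT = 8.617×10⁻⁵ × 2210 K = 0.19044 eV.
Eᵢ/kT = 0.13863, 2.2369, 2.8355.
Z = Σ e^(−Eᵢ/kT) = e^(−0.13863) + e^(−2.2369) + e^(−2.8355) = 0.87055 + 0.10679 + 0.058689 = 1.0360.
⟨E⟩ = Σ EᵢPᵢ = 0.096686 eV.
S/k_B = ln Z + ⟨E⟩/kT = ln(1.0360) + 0.096686/0.19044 = 0.035367 + 0.50770 = 0.543.

0.543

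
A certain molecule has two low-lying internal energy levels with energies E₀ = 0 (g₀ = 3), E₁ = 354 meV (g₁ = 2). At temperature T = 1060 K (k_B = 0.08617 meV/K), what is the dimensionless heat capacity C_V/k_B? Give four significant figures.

0.2021

k_BT = 0.08617 × 1060 K = 91.3402 meV.
Eᵢ/kT = 0, 3.87562.
Z = Σ gᵢe^(−Eᵢ/kT) = 3·e^(−0) + 2·e^(−3.87562) = 3.00000 + 0.0414829 = 3.04148.
⟨E⟩ = 4.82822 meV, ⟨E²⟩ = 1709.19 meV².
C_V/k_B = (⟨E²⟩ − ⟨E⟩²)/(kT)² = (1709.19 − 23.3117)/8343.03 = 0.2021.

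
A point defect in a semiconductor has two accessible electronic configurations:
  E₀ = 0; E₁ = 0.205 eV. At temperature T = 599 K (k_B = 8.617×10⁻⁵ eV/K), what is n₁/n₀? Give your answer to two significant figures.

k_BT = 8.617×10⁻⁵ × 599 K = 0.05162 eV.
n₁/n₀ = exp[−(E₁−E₀)/kT] = exp(−(0.205 eV)/(0.05162 eV)) = exp(-3.971) = 0.019.

0.019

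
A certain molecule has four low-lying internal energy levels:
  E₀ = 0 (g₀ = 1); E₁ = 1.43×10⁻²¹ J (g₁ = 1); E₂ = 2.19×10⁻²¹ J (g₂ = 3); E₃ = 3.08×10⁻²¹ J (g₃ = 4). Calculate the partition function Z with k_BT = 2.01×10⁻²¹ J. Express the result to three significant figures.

Z = 3.36

Eᵢ/kT = 0, 0.71144, 1.0896, 1.5323.
Z = Σ gᵢe^(−Eᵢ/kT) = 1·e^(−0) + 1·e^(−0.71144) + 3·e^(−1.0896) + 4·e^(−1.5323) = 1.0000 + 0.49094 + 1.0091 + 0.86415 = 3.3642.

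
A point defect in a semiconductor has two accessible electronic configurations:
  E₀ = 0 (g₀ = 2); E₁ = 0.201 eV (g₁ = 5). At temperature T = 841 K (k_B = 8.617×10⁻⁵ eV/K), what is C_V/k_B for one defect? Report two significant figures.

0.90

k_BT = 8.617×10⁻⁵ × 841 K = 0.07247 eV.
Eᵢ/kT = 0, 2.774.
Z = Σ gᵢe^(−Eᵢ/kT) = 2·e^(−0) + 5·e^(−2.774) = 2.000 + 0.3121 = 2.312.
⟨E⟩ = 0.02713 eV, ⟨E²⟩ = 0.005454 eV².
C_V/k_B = (⟨E²⟩ − ⟨E⟩²)/(kT)² = (0.005454 − 0.0007360)/0.005252 = 0.90.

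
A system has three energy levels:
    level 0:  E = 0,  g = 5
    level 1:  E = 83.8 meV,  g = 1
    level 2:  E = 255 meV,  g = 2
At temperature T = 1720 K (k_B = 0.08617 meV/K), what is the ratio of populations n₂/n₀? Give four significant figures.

k_BT = 0.08617 × 1720 K = 148.212 meV.
n₂/n₀ = (g₂/g₀) exp[−(E₂−E₀)/kT] = (2/5) × exp(−(255 meV)/(148.212 meV)) = (2/5) × exp(-1.72051) = 0.07159.

0.07159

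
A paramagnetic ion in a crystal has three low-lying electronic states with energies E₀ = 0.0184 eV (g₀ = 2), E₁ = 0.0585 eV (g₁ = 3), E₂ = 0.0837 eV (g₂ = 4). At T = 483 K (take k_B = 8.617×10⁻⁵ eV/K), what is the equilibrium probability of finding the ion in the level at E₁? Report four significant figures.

k_BT = 8.617×10⁻⁵ × 483 K = 0.0416201 eV.
Eᵢ/kT = 0.442094, 1.40557, 2.01105.
Z = Σ gᵢe^(−Eᵢ/kT) = 2·e^(−0.442094) + 3·e^(−1.40557) + 4·e^(−2.01105) = 1.28538 + 0.735682 + 0.535392 = 2.55645.
P₁ = g₁ e^(−E₁/kT) / Z = 0.735682/2.55645 = 0.2878.

0.2878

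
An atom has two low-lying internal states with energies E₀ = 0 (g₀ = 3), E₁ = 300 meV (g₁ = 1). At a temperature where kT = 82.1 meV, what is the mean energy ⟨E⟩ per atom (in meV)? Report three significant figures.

2.57 meV

Eᵢ/kT = 0, 3.6541.
Z = Σ gᵢe^(−Eᵢ/kT) = 3·e^(−0) + 1·e^(−3.6541) = 3.0000 + 0.025885 = 3.0259.
⟨E⟩ = Σ Eᵢ gᵢe^(−Eᵢ/kT) / Z = (0·3.0000 + 300·0.025885) / 3.0259 = 2.57 meV.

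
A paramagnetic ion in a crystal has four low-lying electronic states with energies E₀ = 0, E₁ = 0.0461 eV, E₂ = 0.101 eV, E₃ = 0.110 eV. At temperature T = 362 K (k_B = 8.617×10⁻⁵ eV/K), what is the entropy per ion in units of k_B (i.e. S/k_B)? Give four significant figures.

0.6978

k_BT = 8.617×10⁻⁵ × 362 K = 0.0311935 eV.
Eᵢ/kT = 0, 1.47787, 3.23785, 3.52638.
Z = Σ e^(−Eᵢ/kT) = e^(−0) + e^(−1.47787) + e^(−3.23785) + e^(−3.52638) = 1.00000 + 0.228123 + 0.0392482 + 0.0294112 = 1.29678.
⟨E⟩ = Σ EᵢPᵢ = 0.0136614 eV.
S/k_B = ln Z + ⟨E⟩/kT = ln(1.29678) + 0.0136614/0.0311935 = 0.259884 + 0.437957 = 0.6978.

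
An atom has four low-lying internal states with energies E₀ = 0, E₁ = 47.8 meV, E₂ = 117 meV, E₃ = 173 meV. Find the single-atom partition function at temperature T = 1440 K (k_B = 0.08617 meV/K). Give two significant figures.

Z = 2.3

k_BT = 0.08617 × 1440 K = 124.1 meV.
Eᵢ/kT = 0, 0.3852, 0.9428, 1.394.
Z = Σ e^(−Eᵢ/kT) = e^(−0) + e^(−0.3852) + e^(−0.9428) + e^(−1.394) = 1.000 + 0.6803 + 0.3895 + 0.2481 = 2.318.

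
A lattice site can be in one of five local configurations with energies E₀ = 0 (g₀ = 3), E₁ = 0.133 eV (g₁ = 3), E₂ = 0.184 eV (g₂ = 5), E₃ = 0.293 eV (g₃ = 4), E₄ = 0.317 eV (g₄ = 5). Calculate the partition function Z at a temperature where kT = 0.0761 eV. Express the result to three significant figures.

Eᵢ/kT = 0, 1.7477, 2.4179, 3.8502, 4.1656.
Z = Σ gᵢe^(−Eᵢ/kT) = 3·e^(−0) + 3·e^(−1.7477) + 5·e^(−2.4179) + 4·e^(−3.8502) + 5·e^(−4.1656) = 3.0000 + 0.52252 + 0.44554 + 0.085102 + 0.077602 = 4.1308.

Z = 4.13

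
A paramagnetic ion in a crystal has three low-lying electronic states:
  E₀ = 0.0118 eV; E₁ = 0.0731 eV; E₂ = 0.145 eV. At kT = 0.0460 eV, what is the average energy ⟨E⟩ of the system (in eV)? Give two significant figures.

0.030 eV

Eᵢ/kT = 0.2565, 1.589, 3.152.
Z = Σ e^(−Eᵢ/kT) = e^(−0.2565) + e^(−1.589) + e^(−3.152) = 0.7738 + 0.2041 + 0.04277 = 1.021.
⟨E⟩ = Σ Eᵢ e^(−Eᵢ/kT) / Z = (0.0118·0.7738 + 0.0731·0.2041 + 0.145·0.04277) / 1.021 = 0.030 eV.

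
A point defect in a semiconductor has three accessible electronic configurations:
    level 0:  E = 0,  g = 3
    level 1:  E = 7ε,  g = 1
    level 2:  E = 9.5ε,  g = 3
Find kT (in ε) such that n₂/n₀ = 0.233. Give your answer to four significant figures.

n₂/n₀ = (g₂/g₀) exp[−(E₂−E₀)/kT] = 0.233.
⇒ (E₂−E₀)/kT = ln((3/3)/0.233) = ln(4.29185) = 1.45672.
kT = 9.5ε / 1.45672 = 6.522 ε.

6.522 ε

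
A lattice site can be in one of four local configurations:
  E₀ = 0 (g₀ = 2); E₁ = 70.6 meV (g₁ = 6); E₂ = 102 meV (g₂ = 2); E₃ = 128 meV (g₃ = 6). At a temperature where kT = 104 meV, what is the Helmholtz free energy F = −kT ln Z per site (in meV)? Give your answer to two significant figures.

Eᵢ/kT = 0, 0.6788, 0.9808, 1.231.
Z = Σ gᵢe^(−Eᵢ/kT) = 2·e^(−0) + 6·e^(−0.6788) + 2·e^(−0.9808) + 6·e^(−1.231) = 2.000 + 3.043 + 0.7500 + 1.752 = 7.545.
F = −kT ln Z = −104 × ln(7.545) = −104 × 2.021 = -210 meV.

-210 meV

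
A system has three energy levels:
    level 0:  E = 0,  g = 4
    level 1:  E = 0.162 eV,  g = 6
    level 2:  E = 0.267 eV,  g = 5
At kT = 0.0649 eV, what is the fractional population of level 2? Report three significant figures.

0.0179

Eᵢ/kT = 0, 2.4961, 4.1140.
Z = Σ gᵢe^(−Eᵢ/kT) = 4·e^(−0) + 6·e^(−2.4961) + 5·e^(−4.1140) = 4.0000 + 0.49443 + 0.081711 = 4.5761.
P₂ = g₂ e^(−E₂/kT) / Z = 0.081711/4.5761 = 0.0179.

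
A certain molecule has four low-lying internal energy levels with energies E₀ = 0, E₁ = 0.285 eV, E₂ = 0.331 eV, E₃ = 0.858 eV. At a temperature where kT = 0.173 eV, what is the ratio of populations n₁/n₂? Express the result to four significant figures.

1.305

n₁/n₂ = exp[−(E₁−E₂)/kT] = exp(−(-0.046 eV)/(0.173 eV)) = exp(0.265896) = 1.305.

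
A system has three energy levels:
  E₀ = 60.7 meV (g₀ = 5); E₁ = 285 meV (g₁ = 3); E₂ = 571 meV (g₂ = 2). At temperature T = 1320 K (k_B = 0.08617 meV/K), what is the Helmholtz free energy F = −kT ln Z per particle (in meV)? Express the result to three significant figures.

k_BT = 0.08617 × 1320 K = 113.74 meV.
Eᵢ/kT = 0.53367, 2.5057, 5.0202.
Z = Σ gᵢe^(−Eᵢ/kT) = 5·e^(−0.53367) + 3·e^(−2.5057) + 2·e^(−5.0202) = 2.9322 + 0.24486 + 0.013206 = 3.1903.
F = −kT ln Z = −113.74 × ln(3.1903) = −113.74 × 1.1601 = -132 meV.

-132 meV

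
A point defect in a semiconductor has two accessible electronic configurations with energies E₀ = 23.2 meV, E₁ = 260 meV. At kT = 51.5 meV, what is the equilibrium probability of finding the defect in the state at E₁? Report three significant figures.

Eᵢ/kT = 0.45049, 5.0485.
Z = Σ e^(−Eᵢ/kT) = e^(−0.45049) + e^(−5.0485) = 0.63732 + 0.0064190 = 0.64374.
P₁ = e^(−E₁/kT) / Z = 0.0064190/0.64374 = 0.00997.

0.00997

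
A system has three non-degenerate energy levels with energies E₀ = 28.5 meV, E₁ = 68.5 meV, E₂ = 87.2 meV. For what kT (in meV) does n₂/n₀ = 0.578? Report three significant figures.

107 meV

n₂/n₀ = exp[−(E₂−E₀)/kT] = 0.578.
⇒ (E₂−E₀)/kT = ln(1/0.578) = ln(1.7301) = 0.54818.
kT = 58.7 meV / 0.54818 = 107 meV.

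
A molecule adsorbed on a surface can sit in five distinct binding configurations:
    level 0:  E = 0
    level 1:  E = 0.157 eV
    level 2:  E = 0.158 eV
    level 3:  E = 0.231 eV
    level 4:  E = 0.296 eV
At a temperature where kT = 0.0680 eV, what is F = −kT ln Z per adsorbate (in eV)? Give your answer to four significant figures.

Eᵢ/kT = 0, 2.30882, 2.32353, 3.39706, 4.35294.
Z = Σ e^(−Eᵢ/kT) = e^(−0) + e^(−2.30882) + e^(−2.32353) + e^(−3.39706) + e^(−4.35294) = 1.00000 + 0.0993784 + 0.0979273 + 0.0334715 + 0.0128689 = 1.24365.
F = −kT ln Z = −0.0680 × ln(1.24365) = −0.0680 × 0.218051 = -0.01483 eV.

-0.01483 eV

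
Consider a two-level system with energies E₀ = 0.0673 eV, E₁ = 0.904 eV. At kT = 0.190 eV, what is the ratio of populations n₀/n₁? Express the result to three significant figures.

81.8

n₀/n₁ = exp[−(E₀−E₁)/kT] = exp(−(-0.8367 eV)/(0.190 eV)) = exp(4.4037) = 81.8.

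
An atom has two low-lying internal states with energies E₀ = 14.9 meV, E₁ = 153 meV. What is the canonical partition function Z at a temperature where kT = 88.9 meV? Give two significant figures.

Z = 1.0

Eᵢ/kT = 0.1676, 1.721.
Z = Σ e^(−Eᵢ/kT) = e^(−0.1676) + e^(−1.721) = 0.8457 + 0.1789 = 1.025.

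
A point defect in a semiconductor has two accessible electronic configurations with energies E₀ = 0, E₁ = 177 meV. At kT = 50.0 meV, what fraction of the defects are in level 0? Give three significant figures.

Eᵢ/kT = 0, 3.5400.
Z = Σ e^(−Eᵢ/kT) = e^(−0) + e^(−3.5400) = 1.0000 + 0.029013 = 1.0290.
P₀ = e^(−E₀/kT) / Z = 1.0000/1.0290 = 0.972.

0.972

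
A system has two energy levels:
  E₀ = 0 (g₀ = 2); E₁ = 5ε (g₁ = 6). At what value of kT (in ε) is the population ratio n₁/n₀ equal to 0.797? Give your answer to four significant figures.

3.772 ε

n₁/n₀ = (g₁/g₀) exp[−(E₁−E₀)/kT] = 0.797.
⇒ (E₁−E₀)/kT = ln((6/2)/0.797) = ln(3.76412) = 1.32551.
kT = 5ε / 1.32551 = 3.772 ε.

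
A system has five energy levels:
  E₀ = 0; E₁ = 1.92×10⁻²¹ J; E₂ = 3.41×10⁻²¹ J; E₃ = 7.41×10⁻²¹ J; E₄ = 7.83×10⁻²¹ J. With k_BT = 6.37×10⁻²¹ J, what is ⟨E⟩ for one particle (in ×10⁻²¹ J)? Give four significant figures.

2.738 ×10⁻²¹ J

Eᵢ/kT = 0, 0.301413, 0.535322, 1.16327, 1.22920.
Z = Σ e^(−Eᵢ/kT) = e^(−0) + e^(−0.301413) + e^(−0.535322) + e^(−1.16327) + e^(−1.22920) = 1.00000 + 0.739772 + 0.585481 + 0.312463 + 0.292527 = 2.93024.
⟨E⟩ = Σ Eᵢ e^(−Eᵢ/kT) / Z = (0·1.00000 + 1.92·0.739772 + 3.41·0.585481 + 7.41·0.312463 + 7.83·0.292527) / 2.93024 = 2.738 ×10⁻²¹ J.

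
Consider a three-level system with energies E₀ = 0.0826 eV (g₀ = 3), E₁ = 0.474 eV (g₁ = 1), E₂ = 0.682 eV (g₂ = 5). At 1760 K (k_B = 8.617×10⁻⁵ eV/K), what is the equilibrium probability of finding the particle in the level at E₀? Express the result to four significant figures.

k_BT = 8.617×10⁻⁵ × 1760 K = 0.151659 eV.
Eᵢ/kT = 0.544643, 3.12543, 4.49693.
Z = Σ gᵢe^(−Eᵢ/kT) = 3·e^(−0.544643) + 1·e^(−3.12543) + 5·e^(−4.49693) = 1.74015 + 0.0439180 + 0.0557158 = 1.83978.
P₀ = g₀ e^(−E₀/kT) / Z = 1.74015/1.83978 = 0.9458.

0.9458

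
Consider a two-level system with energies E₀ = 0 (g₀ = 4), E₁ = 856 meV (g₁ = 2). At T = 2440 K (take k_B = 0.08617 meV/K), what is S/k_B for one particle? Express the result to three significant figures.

1.43

k_BT = 0.08617 × 2440 K = 210.25 meV.
Eᵢ/kT = 0, 4.0713.
Z = Σ gᵢe^(−Eᵢ/kT) = 4·e^(−0) + 2·e^(−4.0713) = 4.0000 + 0.034110 = 4.0341.
⟨E⟩ = Σ EᵢPᵢ = 7.2378 meV.
S/k_B = ln Z + ⟨E⟩/kT = ln(4.0341) + 7.2378/210.25 = 1.3948 + 0.034425 = 1.43.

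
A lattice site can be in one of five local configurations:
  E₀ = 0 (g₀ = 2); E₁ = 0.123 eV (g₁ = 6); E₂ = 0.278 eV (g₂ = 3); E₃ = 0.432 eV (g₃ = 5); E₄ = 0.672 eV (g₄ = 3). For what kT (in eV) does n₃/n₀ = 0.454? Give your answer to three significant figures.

0.253 eV

n₃/n₀ = (g₃/g₀) exp[−(E₃−E₀)/kT] = 0.454.
⇒ (E₃−E₀)/kT = ln((5/2)/0.454) = ln(5.5066) = 1.7059.
kT = 0.432 eV / 1.7059 = 0.253 eV.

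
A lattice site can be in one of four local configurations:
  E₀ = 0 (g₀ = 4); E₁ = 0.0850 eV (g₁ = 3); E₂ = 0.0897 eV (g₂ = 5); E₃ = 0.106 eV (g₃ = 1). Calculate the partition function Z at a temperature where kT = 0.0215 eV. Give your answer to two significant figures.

Eᵢ/kT = 0, 3.953, 4.172, 4.930.
Z = Σ gᵢe^(−Eᵢ/kT) = 4·e^(−0) + 3·e^(−3.953) + 5·e^(−4.172) + 1·e^(−4.930) = 4.000 + 0.05759 + 0.07711 + 0.007227 = 4.142.

Z = 4.1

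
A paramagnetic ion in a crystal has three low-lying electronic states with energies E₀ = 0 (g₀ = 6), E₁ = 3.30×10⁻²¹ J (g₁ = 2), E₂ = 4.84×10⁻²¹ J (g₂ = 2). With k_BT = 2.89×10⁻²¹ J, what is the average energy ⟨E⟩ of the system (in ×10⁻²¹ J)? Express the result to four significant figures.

Eᵢ/kT = 0, 1.14187, 1.67474.
Z = Σ gᵢe^(−Eᵢ/kT) = 6·e^(−0) + 2·e^(−1.14187) + 2·e^(−1.67474) = 6.00000 + 0.638443 + 0.374714 = 7.01316.
⟨E⟩ = Σ Eᵢ gᵢe^(−Eᵢ/kT) / Z = (0·6.00000 + 3.30·0.638443 + 4.84·0.374714) / 7.01316 = 0.5590 ×10⁻²¹ J.

0.5590 ×10⁻²¹ J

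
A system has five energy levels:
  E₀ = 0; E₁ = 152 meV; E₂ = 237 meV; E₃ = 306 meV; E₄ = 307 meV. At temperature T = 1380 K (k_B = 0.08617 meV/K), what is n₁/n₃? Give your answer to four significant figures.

3.651

k_BT = 0.08617 × 1380 K = 118.915 meV.
n₁/n₃ = exp[−(E₁−E₃)/kT] = exp(−(-154 meV)/(118.915 meV)) = exp(1.29504) = 3.651.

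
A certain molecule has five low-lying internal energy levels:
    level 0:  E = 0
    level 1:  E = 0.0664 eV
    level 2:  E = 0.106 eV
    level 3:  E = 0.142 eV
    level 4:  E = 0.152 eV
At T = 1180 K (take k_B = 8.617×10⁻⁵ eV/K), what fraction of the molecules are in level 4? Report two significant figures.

0.096

k_BT = 8.617×10⁻⁵ × 1180 K = 0.1017 eV.
Eᵢ/kT = 0, 0.6529, 1.042, 1.396, 1.495.
Z = Σ e^(−Eᵢ/kT) = e^(−0) + e^(−0.6529) + e^(−1.042) + e^(−1.396) + e^(−1.495) = 1.000 + 0.5205 + 0.3527 + 0.2476 + 0.2242 = 2.345.
P₄ = e^(−E₄/kT) / Z = 0.2242/2.345 = 0.096.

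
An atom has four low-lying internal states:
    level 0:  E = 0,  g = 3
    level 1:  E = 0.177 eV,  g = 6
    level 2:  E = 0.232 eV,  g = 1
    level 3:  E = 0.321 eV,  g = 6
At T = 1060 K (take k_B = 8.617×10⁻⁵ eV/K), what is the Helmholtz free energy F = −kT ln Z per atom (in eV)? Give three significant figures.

-0.129 eV

k_BT = 8.617×10⁻⁵ × 1060 K = 0.091340 eV.
Eᵢ/kT = 0, 1.9378, 2.5400, 3.5143.
Z = Σ gᵢe^(−Eᵢ/kT) = 3·e^(−0) + 6·e^(−1.9378) + 1·e^(−2.5400) + 6·e^(−3.5143) = 3.0000 + 0.86412 + 0.078866 + 0.17861 = 4.1216.
F = −kT ln Z = −0.091340 × ln(4.1216) = −0.091340 × 1.4162 = -0.129 eV.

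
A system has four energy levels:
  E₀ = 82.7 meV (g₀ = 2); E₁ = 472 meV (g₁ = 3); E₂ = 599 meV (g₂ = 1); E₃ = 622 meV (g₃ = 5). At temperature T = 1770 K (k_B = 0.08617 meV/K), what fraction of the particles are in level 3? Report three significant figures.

k_BT = 0.08617 × 1770 K = 152.52 meV.
Eᵢ/kT = 0.54222, 3.0947, 3.9274, 4.0782.
Z = Σ gᵢe^(−Eᵢ/kT) = 2·e^(−0.54222) + 3·e^(−3.0947) + 1·e^(−3.9274) + 5·e^(−4.0782) = 1.1629 + 0.13587 + 0.019695 + 0.084690 = 1.4032.
P₃ = g₃ e^(−E₃/kT) / Z = 0.084690/1.4032 = 0.0604.

0.0604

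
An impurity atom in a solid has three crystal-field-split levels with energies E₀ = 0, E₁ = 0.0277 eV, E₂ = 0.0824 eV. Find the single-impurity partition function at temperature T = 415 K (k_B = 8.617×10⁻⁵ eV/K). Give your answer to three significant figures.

Z = 1.56

k_BT = 8.617×10⁻⁵ × 415 K = 0.035761 eV.
Eᵢ/kT = 0, 0.77459, 2.3042.
Z = Σ e^(−Eᵢ/kT) = e^(−0) + e^(−0.77459) + e^(−2.3042) = 1.0000 + 0.46089 + 0.099839 = 1.5607.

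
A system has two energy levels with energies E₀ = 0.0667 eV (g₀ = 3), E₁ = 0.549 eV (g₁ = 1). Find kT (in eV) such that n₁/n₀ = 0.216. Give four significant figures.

1.112 eV

n₁/n₀ = (g₁/g₀) exp[−(E₁−E₀)/kT] = 0.216.
⇒ (E₁−E₀)/kT = ln((1/3)/0.216) = ln(1.54321) = 0.433865.
kT = 0.4823 eV / 0.433865 = 1.112 eV.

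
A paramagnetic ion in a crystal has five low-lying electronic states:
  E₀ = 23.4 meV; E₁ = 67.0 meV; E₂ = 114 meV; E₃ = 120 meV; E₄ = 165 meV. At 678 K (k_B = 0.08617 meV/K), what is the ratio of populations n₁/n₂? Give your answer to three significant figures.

k_BT = 0.08617 × 678 K = 58.423 meV.
n₁/n₂ = exp[−(E₁−E₂)/kT] = exp(−(-47.0 meV)/(58.423 meV)) = exp(0.80448) = 2.24.

2.24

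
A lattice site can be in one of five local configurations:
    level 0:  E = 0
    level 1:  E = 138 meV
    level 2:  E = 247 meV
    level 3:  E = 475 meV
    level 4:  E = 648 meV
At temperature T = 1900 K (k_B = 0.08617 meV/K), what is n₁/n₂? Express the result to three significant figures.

k_BT = 0.08617 × 1900 K = 163.72 meV.
n₁/n₂ = exp[−(E₁−E₂)/kT] = exp(−(-109 meV)/(163.72 meV)) = exp(0.66577) = 1.95.

1.95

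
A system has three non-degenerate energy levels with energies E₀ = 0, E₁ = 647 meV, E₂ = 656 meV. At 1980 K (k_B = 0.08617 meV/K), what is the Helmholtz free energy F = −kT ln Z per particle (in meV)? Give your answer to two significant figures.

k_BT = 0.08617 × 1980 K = 170.6 meV.
Eᵢ/kT = 0, 3.792, 3.845.
Z = Σ e^(−Eᵢ/kT) = e^(−0) + e^(−3.792) + e^(−3.845) = 1.000 + 0.02255 + 0.02139 = 1.044.
F = −kT ln Z = −170.6 × ln(1.044) = −170.6 × 0.04306 = -7.3 meV.

-7.3 meV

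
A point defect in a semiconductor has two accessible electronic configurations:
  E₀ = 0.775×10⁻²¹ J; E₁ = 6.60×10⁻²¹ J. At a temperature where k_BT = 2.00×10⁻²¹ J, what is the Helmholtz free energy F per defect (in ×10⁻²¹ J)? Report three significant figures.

0.669 ×10⁻²¹ J

Eᵢ/kT = 0.38750, 3.3000.
Z = Σ e^(−Eᵢ/kT) = e^(−0.38750) + e^(−3.3000) = 0.67875 + 0.036883 = 0.71563.
F = −kT ln Z = −2.00 × ln(0.71563) = −2.00 × -0.33459 = 0.669 ×10⁻²¹ J.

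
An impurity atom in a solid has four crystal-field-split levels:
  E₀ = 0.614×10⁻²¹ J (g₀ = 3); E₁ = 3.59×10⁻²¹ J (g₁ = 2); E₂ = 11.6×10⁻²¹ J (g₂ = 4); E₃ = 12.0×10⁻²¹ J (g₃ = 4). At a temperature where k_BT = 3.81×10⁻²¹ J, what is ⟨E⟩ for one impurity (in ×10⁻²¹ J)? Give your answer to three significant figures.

Eᵢ/kT = 0.16115, 0.94226, 3.0446, 3.1496.
Z = Σ gᵢe^(−Eᵢ/kT) = 3·e^(−0.16115) + 2·e^(−0.94226) + 4·e^(−3.0446) + 4·e^(−3.1496) = 2.5535 + 0.77949 + 0.19046 + 0.17148 = 3.6949.
⟨E⟩ = Σ Eᵢ gᵢe^(−Eᵢ/kT) / Z = (0.614·2.5535 + 3.59·0.77949 + 11.6·0.19046 + 12.0·0.17148) / 3.6949 = 2.34 ×10⁻²¹ J.

2.34 ×10⁻²¹ J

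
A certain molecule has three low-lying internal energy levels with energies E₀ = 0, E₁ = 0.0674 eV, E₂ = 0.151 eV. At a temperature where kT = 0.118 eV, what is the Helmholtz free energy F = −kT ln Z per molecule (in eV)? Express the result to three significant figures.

-0.0721 eV

Eᵢ/kT = 0, 0.57119, 1.2797.
Z = Σ e^(−Eᵢ/kT) = e^(−0) + e^(−0.57119) + e^(−1.2797) = 1.0000 + 0.56485 + 0.27812 = 1.8430.
F = −kT ln Z = −0.118 × ln(1.8430) = −0.118 × 0.61139 = -0.0721 eV.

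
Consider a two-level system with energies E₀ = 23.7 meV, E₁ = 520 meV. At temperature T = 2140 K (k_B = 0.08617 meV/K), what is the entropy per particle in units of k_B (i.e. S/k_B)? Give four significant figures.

0.2364

k_BT = 0.08617 × 2140 K = 184.404 meV.
Eᵢ/kT = 0.128522, 2.81990.
Z = Σ e^(−Eᵢ/kT) = e^(−0.128522) + e^(−2.81990) = 0.879394 + 0.0596119 = 0.939006.
⟨E⟩ = Σ EᵢPᵢ = 55.2071 meV.
S/k_B = ln Z + ⟨E⟩/kT = ln(0.939006) + 55.2071/184.404 = -0.0629334 + 0.299381 = 0.2364.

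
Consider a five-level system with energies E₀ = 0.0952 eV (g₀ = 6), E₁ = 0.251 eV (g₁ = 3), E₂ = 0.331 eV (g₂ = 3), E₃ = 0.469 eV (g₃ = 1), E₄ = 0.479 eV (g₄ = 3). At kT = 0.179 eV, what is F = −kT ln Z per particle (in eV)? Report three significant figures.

-0.289 eV

Eᵢ/kT = 0.53184, 1.4022, 1.8492, 2.6201, 2.6760.
Z = Σ gᵢe^(−Eᵢ/kT) = 6·e^(−0.53184) + 3·e^(−1.4022) + 3·e^(−1.8492) + 1·e^(−2.6201) + 3·e^(−2.6760) = 3.5251 + 0.73817 + 0.47209 + 0.072796 + 0.20651 = 5.0147.
F = −kT ln Z = −0.179 × ln(5.0147) = −0.179 × 1.6124 = -0.289 eV.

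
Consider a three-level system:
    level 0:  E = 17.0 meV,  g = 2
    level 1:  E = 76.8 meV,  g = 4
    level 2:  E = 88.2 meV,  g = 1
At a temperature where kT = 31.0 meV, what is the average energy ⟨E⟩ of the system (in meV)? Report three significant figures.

32.6 meV

Eᵢ/kT = 0.54839, 2.4774, 2.8452.
Z = Σ gᵢe^(−Eᵢ/kT) = 2·e^(−0.54839) + 4·e^(−2.4774) + 1·e^(−2.8452) = 1.1558 + 0.33584 + 0.058123 = 1.5498.
⟨E⟩ = Σ Eᵢ gᵢe^(−Eᵢ/kT) / Z = (17.0·1.1558 + 76.8·0.33584 + 88.2·0.058123) / 1.5498 = 32.6 meV.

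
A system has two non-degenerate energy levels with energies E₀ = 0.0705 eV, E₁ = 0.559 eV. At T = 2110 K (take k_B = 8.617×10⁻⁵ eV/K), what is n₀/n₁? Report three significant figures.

k_BT = 8.617×10⁻⁵ × 2110 K = 0.18182 eV.
n₀/n₁ = exp[−(E₀−E₁)/kT] = exp(−(-0.4885 eV)/(0.18182 eV)) = exp(2.6867) = 14.7.

14.7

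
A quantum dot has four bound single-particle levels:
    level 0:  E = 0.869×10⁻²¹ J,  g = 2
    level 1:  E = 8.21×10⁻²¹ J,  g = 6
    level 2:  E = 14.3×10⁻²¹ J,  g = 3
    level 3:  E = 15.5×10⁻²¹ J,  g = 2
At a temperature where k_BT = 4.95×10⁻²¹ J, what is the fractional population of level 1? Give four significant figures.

0.3716

Eᵢ/kT = 0.175556, 1.65859, 2.88889, 3.13131.
Z = Σ gᵢe^(−Eᵢ/kT) = 2·e^(−0.175556) + 6·e^(−1.65859) + 3·e^(−2.88889) + 2·e^(−3.13131) = 1.67798 + 1.14244 + 0.166914 + 0.0873211 = 3.07466.
P₁ = g₁ e^(−E₁/kT) / Z = 1.14244/3.07466 = 0.3716.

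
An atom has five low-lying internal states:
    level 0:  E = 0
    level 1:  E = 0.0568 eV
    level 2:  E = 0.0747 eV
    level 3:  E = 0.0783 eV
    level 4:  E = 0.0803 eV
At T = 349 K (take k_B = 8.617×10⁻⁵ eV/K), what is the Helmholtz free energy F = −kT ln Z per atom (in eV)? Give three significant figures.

k_BT = 8.617×10⁻⁵ × 349 K = 0.030073 eV.
Eᵢ/kT = 0, 1.8887, 2.4840, 2.6037, 2.6702.
Z = Σ e^(−Eᵢ/kT) = e^(−0) + e^(−1.8887) + e^(−2.4840) + e^(−2.6037) + e^(−2.6702) = 1.0000 + 0.15127 + 0.083409 + 0.073999 + 0.069238 = 1.3779.
F = −kT ln Z = −0.030073 × ln(1.3779) = −0.030073 × 0.32056 = -0.00964 eV.

-0.00964 eV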